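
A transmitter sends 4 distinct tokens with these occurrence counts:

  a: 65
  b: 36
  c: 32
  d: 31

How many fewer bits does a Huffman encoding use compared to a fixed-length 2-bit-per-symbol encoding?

Fixed-length: 2 bits × 164 symbols = 328 bits.
Huffman merges:
d(31) + c(32) → 63
b(36) + 63 → 99
a(65) + 99 → 164
Huffman total = 63 + 99 + 164 = 326 bits.
Saving = 328 − 326 = 2 bits.

2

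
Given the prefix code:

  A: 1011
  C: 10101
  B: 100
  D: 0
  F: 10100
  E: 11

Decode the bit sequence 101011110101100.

CECB

Read left to right; each codeword is recognised as soon as it completes (prefix code):
  10101→C | 11→E | 10101→C | 100→B
Decoded message: CECB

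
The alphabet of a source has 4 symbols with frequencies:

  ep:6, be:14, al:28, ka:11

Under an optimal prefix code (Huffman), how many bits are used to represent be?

Build the tree from the bottom:
merge ep(6) and ka(11): 17
merge be(14) and 17: 31
merge al(28) and 31: 59
be sits 2 levels below the root, so its codeword is 2 bits.

2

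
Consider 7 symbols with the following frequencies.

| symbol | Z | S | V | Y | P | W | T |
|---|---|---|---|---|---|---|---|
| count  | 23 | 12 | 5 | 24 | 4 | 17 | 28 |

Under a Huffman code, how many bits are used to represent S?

Repeatedly merge the two smallest:
merge P(4) and V(5): 9
merge 9 and S(12): 21
merge W(17) and 21: 38
merge Z(23) and Y(24): 47
merge T(28) and 38: 66
merge 47 and 66: 113
S sits 4 levels below the root, so its codeword is 4 bits.

4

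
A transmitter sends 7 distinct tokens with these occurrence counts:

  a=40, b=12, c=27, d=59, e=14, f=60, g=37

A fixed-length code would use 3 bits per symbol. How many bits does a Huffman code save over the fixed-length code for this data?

Fixed-length: 3 bits × 249 symbols = 747 bits.
Huffman merges:
combine b(12), e(14) → 26
combine 26, c(27) → 53
combine g(37), a(40) → 77
combine 53, d(59) → 112
combine f(60), 77 → 137
combine 112, 137 → 249
Huffman total = 26 + 53 + 77 + 112 + 137 + 249 = 654 bits.
Saving = 747 − 654 = 93 bits.

93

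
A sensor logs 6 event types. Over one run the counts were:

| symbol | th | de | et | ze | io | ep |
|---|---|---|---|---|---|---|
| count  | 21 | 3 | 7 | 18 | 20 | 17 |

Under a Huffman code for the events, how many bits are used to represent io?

2

Build the tree from the bottom:
de(3) + et(7) → 10
10 + ep(17) → 27
ze(18) + io(20) → 38
th(21) + 27 → 48
38 + 48 → 86
io sits 2 levels below the root, so its codeword is 2 bits.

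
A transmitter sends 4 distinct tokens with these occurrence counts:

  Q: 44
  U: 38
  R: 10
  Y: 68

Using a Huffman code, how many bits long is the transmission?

300

Build the Huffman tree bottom-up:
combine R(10), U(38) → 48
combine Q(44), 48 → 92
combine Y(68), 92 → 160
The encoded length is the sum of every internal node's weight: 48 + 92 + 160 = 300 bits.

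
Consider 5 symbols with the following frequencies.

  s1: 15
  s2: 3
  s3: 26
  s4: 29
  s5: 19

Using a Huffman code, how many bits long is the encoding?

Greedily combine the two least-frequent nodes:
merge s2(3) and s1(15): 18
merge 18 and s5(19): 37
merge s3(26) and s4(29): 55
merge 37 and 55: 92
Each symbol's bit-cost is frequency × depth; summing gives 202 bits (equivalently 18 + 37 + 55 + 92).

202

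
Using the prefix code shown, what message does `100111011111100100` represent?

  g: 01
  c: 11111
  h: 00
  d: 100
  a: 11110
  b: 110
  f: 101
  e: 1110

Read left to right; each codeword is recognised as soon as it completes (prefix code):
  100→d | 1110→e | 11111→c | 100→d | 100→d
Decoded message: decdd

decdd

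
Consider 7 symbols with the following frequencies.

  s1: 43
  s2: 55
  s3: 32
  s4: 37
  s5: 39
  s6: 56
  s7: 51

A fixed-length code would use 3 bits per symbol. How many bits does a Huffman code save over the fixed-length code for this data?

Fixed-length: 3 bits × 313 symbols = 939 bits.
Huffman merges:
combine s3(32), s4(37) → 69
combine s5(39), s1(43) → 82
combine s7(51), s2(55) → 106
combine s6(56), 69 → 125
combine 82, 106 → 188
combine 125, 188 → 313
Huffman total = 69 + 82 + 106 + 125 + 188 + 313 = 883 bits.
Saving = 939 − 883 = 56 bits.

56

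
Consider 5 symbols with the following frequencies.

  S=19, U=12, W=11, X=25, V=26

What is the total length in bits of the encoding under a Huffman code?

Merge the two smallest weights repeatedly:
merge W(11) and U(12): 23
merge S(19) and 23: 42
merge X(25) and V(26): 51
merge 42 and 51: 93
Total encoded bits = sum of merged weights = 23 + 42 + 51 + 93 = 209.

209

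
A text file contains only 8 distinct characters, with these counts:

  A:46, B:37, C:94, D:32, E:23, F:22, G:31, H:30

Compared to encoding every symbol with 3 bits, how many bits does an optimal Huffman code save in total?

49

Fixed-length: 3 bits × 315 symbols = 945 bits.
Huffman merges:
F(22) + E(23) → 45
H(30) + G(31) → 61
D(32) + B(37) → 69
45 + A(46) → 91
61 + 69 → 130
91 + C(94) → 185
130 + 185 → 315
Huffman total = 45 + 61 + 69 + 91 + 130 + 185 + 315 = 896 bits.
Saving = 945 − 896 = 49 bits.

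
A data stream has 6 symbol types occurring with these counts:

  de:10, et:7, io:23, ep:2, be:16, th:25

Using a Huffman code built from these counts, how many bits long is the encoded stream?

Greedily combine the two least-frequent nodes:
combine ep(2), et(7) → 9
combine 9, de(10) → 19
combine be(16), 19 → 35
combine io(23), th(25) → 48
combine 35, 48 → 83
Total encoded bits = sum of merged weights = 9 + 19 + 35 + 48 + 83 = 194.

194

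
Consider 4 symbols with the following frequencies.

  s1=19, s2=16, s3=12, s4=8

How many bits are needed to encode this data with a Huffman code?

Merge the two smallest weights repeatedly:
combine s4(8), s3(12) → 20
combine s2(16), s1(19) → 35
combine 20, 35 → 55
Total encoded bits = sum of merged weights = 20 + 35 + 55 = 110.

110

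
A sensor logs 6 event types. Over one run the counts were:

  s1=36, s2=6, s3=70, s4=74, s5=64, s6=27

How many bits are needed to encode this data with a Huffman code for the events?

656

Build the Huffman tree bottom-up:
merge s2(6) and s6(27): 33
merge 33 and s1(36): 69
merge s5(64) and 69: 133
merge s3(70) and s4(74): 144
merge 133 and 144: 277
Each symbol's bit-cost is frequency × depth; summing gives 656 bits (equivalently 33 + 69 + 133 + 144 + 277).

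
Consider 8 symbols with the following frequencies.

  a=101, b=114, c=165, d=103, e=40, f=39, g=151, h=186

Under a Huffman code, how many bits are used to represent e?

4

Huffman merges, smallest pair first:
merge f(39) and e(40): 79
merge 79 and a(101): 180
merge d(103) and b(114): 217
merge g(151) and c(165): 316
merge 180 and h(186): 366
merge 217 and 316: 533
merge 366 and 533: 899
e's leaf is at depth 4, giving a 4-bit codeword.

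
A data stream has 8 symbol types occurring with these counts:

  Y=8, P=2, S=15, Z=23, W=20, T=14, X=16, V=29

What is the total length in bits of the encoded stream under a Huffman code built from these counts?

Merge the two smallest weights repeatedly:
combine P(2), Y(8) → 10
combine 10, T(14) → 24
combine S(15), X(16) → 31
combine W(20), Z(23) → 43
combine 24, V(29) → 53
combine 31, 43 → 74
combine 53, 74 → 127
Each symbol's bit-cost is frequency × depth; summing gives 362 bits (equivalently 10 + 24 + 31 + 43 + 53 + 74 + 127).

362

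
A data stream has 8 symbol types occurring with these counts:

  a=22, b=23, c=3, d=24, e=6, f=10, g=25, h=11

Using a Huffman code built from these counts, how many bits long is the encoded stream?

Merge the two smallest weights repeatedly:
combine c(3), e(6) → 9
combine 9, f(10) → 19
combine h(11), 19 → 30
combine a(22), b(23) → 45
combine d(24), g(25) → 49
combine 30, 45 → 75
combine 49, 75 → 124
Each symbol's bit-cost is frequency × depth; summing gives 351 bits (equivalently 9 + 19 + 30 + 45 + 49 + 75 + 124).

351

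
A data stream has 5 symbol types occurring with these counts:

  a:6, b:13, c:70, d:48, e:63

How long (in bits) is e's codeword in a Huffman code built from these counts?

2

Huffman merges, smallest pair first:
a(6) + b(13) → 19
19 + d(48) → 67
e(63) + 67 → 130
c(70) + 130 → 200
e's leaf is at depth 2, giving a 2-bit codeword.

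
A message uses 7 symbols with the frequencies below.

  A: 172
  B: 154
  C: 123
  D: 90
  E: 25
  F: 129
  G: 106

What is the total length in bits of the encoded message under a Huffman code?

Merge the two smallest weights repeatedly:
merge E(25) and D(90): 115
merge G(106) and 115: 221
merge C(123) and F(129): 252
merge B(154) and A(172): 326
merge 221 and 252: 473
merge 326 and 473: 799
Each symbol's bit-cost is frequency × depth; summing gives 2186 bits (equivalently 115 + 221 + 252 + 326 + 473 + 799).

2186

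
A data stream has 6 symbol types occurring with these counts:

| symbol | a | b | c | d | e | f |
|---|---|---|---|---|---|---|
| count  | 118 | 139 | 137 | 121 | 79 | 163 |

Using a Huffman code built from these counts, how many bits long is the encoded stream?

Build the Huffman tree bottom-up:
combine e(79), a(118) → 197
combine d(121), c(137) → 258
combine b(139), f(163) → 302
combine 197, 258 → 455
combine 302, 455 → 757
Each symbol's bit-cost is frequency × depth; summing gives 1969 bits (equivalently 197 + 258 + 302 + 455 + 757).

1969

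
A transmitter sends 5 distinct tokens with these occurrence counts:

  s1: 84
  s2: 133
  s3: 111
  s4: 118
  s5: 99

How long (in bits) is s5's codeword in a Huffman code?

Huffman merges, smallest pair first:
s1(84) + s5(99) → 183
s3(111) + s4(118) → 229
s2(133) + 183 → 316
229 + 316 → 545
s5's leaf is at depth 3, giving a 3-bit codeword.

3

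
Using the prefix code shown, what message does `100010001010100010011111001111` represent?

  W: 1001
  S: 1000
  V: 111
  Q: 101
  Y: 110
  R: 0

Read left to right; each codeword is recognised as soon as it completes (prefix code):
  1000→S | 1000→S | 101→Q | 0→R | 1000→S | 1001→W | 111→V | 1001→W | 111→V
Decoded message: SSQRSWVWV

SSQRSWVWV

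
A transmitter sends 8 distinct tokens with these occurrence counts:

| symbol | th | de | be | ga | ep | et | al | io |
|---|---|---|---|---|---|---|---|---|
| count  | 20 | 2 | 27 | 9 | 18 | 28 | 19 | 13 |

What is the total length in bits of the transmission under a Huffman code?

Build the Huffman tree bottom-up:
de(2) + ga(9) → 11
11 + io(13) → 24
ep(18) + al(19) → 37
th(20) + 24 → 44
be(27) + et(28) → 55
37 + 44 → 81
55 + 81 → 136
Total encoded bits = sum of merged weights = 11 + 24 + 37 + 44 + 55 + 81 + 136 = 388.

388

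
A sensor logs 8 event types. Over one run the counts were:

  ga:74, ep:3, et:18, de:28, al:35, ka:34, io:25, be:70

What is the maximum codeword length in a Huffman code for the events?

5

Merge the two lowest-weight nodes at each step:
combine ep(3), et(18) → 21
combine 21, io(25) → 46
combine de(28), ka(34) → 62
combine al(35), 46 → 81
combine 62, be(70) → 132
combine ga(74), 81 → 155
combine 132, 155 → 287
The rarest symbols sit at the bottom; the longest codeword is 5 bits.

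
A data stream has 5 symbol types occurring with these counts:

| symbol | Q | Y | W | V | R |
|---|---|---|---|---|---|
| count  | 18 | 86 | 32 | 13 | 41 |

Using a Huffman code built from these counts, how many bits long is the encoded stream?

388

Greedily combine the two least-frequent nodes:
merge V(13) and Q(18): 31
merge 31 and W(32): 63
merge R(41) and 63: 104
merge Y(86) and 104: 190
The encoded length is the sum of every internal node's weight: 31 + 63 + 104 + 190 = 388 bits.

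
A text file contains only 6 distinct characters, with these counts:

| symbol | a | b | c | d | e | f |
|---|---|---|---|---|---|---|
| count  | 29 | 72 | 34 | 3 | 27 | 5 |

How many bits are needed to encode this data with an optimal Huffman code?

374

Merge the two smallest weights repeatedly:
d(3) + f(5) → 8
8 + e(27) → 35
a(29) + c(34) → 63
35 + 63 → 98
b(72) + 98 → 170
The encoded length is the sum of every internal node's weight: 8 + 35 + 63 + 98 + 170 = 374 bits.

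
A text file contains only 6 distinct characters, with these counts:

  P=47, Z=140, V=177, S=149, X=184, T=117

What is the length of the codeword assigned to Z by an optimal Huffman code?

Repeatedly merge the two smallest:
merge P(47) and T(117): 164
merge Z(140) and S(149): 289
merge 164 and V(177): 341
merge X(184) and 289: 473
merge 341 and 473: 814
Z sits 3 levels below the root, so its codeword is 3 bits.

3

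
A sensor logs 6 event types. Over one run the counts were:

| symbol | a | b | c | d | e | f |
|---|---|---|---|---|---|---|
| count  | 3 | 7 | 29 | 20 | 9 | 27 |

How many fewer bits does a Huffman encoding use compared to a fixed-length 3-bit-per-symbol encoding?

Fixed-length: 3 bits × 95 symbols = 285 bits.
Huffman merges:
a(3) + b(7) → 10
e(9) + 10 → 19
19 + d(20) → 39
f(27) + c(29) → 56
39 + 56 → 95
Huffman total = 10 + 19 + 39 + 56 + 95 = 219 bits.
Saving = 285 − 219 = 66 bits.

66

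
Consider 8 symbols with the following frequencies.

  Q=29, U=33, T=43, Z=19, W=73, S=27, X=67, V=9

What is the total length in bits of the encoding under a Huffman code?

843

Greedily combine the two least-frequent nodes:
combine V(9), Z(19) → 28
combine S(27), 28 → 55
combine Q(29), U(33) → 62
combine T(43), 55 → 98
combine 62, X(67) → 129
combine W(73), 98 → 171
combine 129, 171 → 300
Each symbol's bit-cost is frequency × depth; summing gives 843 bits (equivalently 28 + 55 + 62 + 98 + 129 + 171 + 300).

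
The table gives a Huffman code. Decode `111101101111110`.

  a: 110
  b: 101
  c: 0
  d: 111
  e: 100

dbbda

Read left to right; each codeword is recognised as soon as it completes (prefix code):
  111→d | 101→b | 101→b | 111→d | 110→a
Decoded message: dbbda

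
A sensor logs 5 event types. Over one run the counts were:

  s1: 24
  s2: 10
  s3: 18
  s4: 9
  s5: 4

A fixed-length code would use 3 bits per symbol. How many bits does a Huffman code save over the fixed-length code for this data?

Fixed-length: 3 bits × 65 symbols = 195 bits.
Huffman merges:
s5(4) + s4(9) → 13
s2(10) + 13 → 23
s3(18) + 23 → 41
s1(24) + 41 → 65
Huffman total = 13 + 23 + 41 + 65 = 142 bits.
Saving = 195 − 142 = 53 bits.

53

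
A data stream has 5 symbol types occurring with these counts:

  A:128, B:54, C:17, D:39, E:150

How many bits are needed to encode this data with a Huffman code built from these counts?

792

Merge the two smallest weights repeatedly:
C(17) + D(39) → 56
B(54) + 56 → 110
110 + A(128) → 238
E(150) + 238 → 388
Each symbol's bit-cost is frequency × depth; summing gives 792 bits (equivalently 56 + 110 + 238 + 388).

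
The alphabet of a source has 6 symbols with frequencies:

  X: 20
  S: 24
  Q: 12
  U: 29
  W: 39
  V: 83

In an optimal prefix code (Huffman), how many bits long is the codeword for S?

3

Repeatedly merge the two smallest:
merge Q(12) and X(20): 32
merge S(24) and U(29): 53
merge 32 and W(39): 71
merge 53 and 71: 124
merge V(83) and 124: 207
The subtree containing S is merged 3 times, so code length = 3.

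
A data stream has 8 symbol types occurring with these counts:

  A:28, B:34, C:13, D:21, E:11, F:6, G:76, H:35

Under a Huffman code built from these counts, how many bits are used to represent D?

3

Repeatedly merge the two smallest:
combine F(6), E(11) → 17
combine C(13), 17 → 30
combine D(21), A(28) → 49
combine 30, B(34) → 64
combine H(35), 49 → 84
combine 64, G(76) → 140
combine 84, 140 → 224
The subtree containing D is merged 3 times, so code length = 3.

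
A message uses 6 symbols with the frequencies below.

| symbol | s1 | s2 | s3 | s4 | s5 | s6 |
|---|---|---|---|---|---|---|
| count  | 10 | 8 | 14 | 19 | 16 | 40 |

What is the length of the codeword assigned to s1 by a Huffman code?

Build the tree from the bottom:
s2(8) + s1(10) → 18
s3(14) + s5(16) → 30
18 + s4(19) → 37
30 + 37 → 67
s6(40) + 67 → 107
s1 sits 4 levels below the root, so its codeword is 4 bits.

4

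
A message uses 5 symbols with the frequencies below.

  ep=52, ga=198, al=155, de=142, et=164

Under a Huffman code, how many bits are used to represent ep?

3

Build the tree from the bottom:
ep(52) + de(142) → 194
al(155) + et(164) → 319
194 + ga(198) → 392
319 + 392 → 711
ep sits 3 levels below the root, so its codeword is 3 bits.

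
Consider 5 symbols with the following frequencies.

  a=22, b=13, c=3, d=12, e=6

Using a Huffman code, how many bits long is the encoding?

Greedily combine the two least-frequent nodes:
combine c(3), e(6) → 9
combine 9, d(12) → 21
combine b(13), 21 → 34
combine a(22), 34 → 56
The encoded length is the sum of every internal node's weight: 9 + 21 + 34 + 56 = 120 bits.

120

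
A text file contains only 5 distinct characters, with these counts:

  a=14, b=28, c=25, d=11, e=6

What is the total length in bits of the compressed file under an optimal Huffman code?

185

Merge the two smallest weights repeatedly:
merge e(6) and d(11): 17
merge a(14) and 17: 31
merge c(25) and b(28): 53
merge 31 and 53: 84
Each symbol's bit-cost is frequency × depth; summing gives 185 bits (equivalently 17 + 31 + 53 + 84).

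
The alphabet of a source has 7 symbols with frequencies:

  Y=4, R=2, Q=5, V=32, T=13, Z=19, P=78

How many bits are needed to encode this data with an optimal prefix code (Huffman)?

Merge the two smallest weights repeatedly:
R(2) + Y(4) → 6
Q(5) + 6 → 11
11 + T(13) → 24
Z(19) + 24 → 43
V(32) + 43 → 75
75 + P(78) → 153
Each symbol's bit-cost is frequency × depth; summing gives 312 bits (equivalently 6 + 11 + 24 + 43 + 75 + 153).

312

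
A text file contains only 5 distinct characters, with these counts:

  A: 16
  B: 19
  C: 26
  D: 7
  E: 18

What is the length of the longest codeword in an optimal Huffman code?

Merge the two lowest-weight nodes at each step:
D(7) + A(16) → 23
E(18) + B(19) → 37
23 + C(26) → 49
37 + 49 → 86
The rarest symbols sit at the bottom; the longest codeword is 3 bits.

3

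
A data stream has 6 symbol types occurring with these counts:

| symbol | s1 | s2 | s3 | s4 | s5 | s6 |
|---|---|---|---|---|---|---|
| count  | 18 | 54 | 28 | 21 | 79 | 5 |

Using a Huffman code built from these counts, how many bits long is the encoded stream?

470

Greedily combine the two least-frequent nodes:
combine s6(5), s1(18) → 23
combine s4(21), 23 → 44
combine s3(28), 44 → 72
combine s2(54), 72 → 126
combine s5(79), 126 → 205
Each symbol's bit-cost is frequency × depth; summing gives 470 bits (equivalently 23 + 44 + 72 + 126 + 205).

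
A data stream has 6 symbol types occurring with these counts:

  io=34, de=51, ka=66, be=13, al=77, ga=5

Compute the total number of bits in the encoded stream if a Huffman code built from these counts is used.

562

Build the Huffman tree bottom-up:
ga(5) + be(13) → 18
18 + io(34) → 52
de(51) + 52 → 103
ka(66) + al(77) → 143
103 + 143 → 246
Each symbol's bit-cost is frequency × depth; summing gives 562 bits (equivalently 18 + 52 + 103 + 143 + 246).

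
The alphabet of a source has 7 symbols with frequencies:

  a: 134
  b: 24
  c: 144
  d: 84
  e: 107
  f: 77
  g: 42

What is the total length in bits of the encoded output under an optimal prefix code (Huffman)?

1624

Greedily combine the two least-frequent nodes:
merge b(24) and g(42): 66
merge 66 and f(77): 143
merge d(84) and e(107): 191
merge a(134) and 143: 277
merge c(144) and 191: 335
merge 277 and 335: 612
Each symbol's bit-cost is frequency × depth; summing gives 1624 bits (equivalently 66 + 143 + 191 + 277 + 335 + 612).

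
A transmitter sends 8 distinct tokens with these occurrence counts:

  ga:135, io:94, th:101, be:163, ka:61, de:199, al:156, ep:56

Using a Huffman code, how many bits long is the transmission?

2813

Merge the two smallest weights repeatedly:
merge ep(56) and ka(61): 117
merge io(94) and th(101): 195
merge 117 and ga(135): 252
merge al(156) and be(163): 319
merge 195 and de(199): 394
merge 252 and 319: 571
merge 394 and 571: 965
Each symbol's bit-cost is frequency × depth; summing gives 2813 bits (equivalently 117 + 195 + 252 + 319 + 394 + 571 + 965).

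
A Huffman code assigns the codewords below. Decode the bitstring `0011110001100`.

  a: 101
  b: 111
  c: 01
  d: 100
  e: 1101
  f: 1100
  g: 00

gbdcd

Read left to right; each codeword is recognised as soon as it completes (prefix code):
  00→g | 111→b | 100→d | 01→c | 100→d
Decoded message: gbdcd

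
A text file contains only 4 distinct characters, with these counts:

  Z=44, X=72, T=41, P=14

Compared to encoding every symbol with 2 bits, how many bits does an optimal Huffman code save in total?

17

Fixed-length: 2 bits × 171 symbols = 342 bits.
Huffman merges:
P(14) + T(41) → 55
Z(44) + 55 → 99
X(72) + 99 → 171
Huffman total = 55 + 99 + 171 = 325 bits.
Saving = 342 − 325 = 17 bits.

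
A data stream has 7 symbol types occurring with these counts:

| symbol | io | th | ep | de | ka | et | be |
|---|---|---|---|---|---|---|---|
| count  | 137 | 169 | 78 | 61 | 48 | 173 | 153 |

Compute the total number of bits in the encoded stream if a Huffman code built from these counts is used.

Build the Huffman tree bottom-up:
merge ka(48) and de(61): 109
merge ep(78) and 109: 187
merge io(137) and be(153): 290
merge th(169) and et(173): 342
merge 187 and 290: 477
merge 342 and 477: 819
Each symbol's bit-cost is frequency × depth; summing gives 2224 bits (equivalently 109 + 187 + 290 + 342 + 477 + 819).

2224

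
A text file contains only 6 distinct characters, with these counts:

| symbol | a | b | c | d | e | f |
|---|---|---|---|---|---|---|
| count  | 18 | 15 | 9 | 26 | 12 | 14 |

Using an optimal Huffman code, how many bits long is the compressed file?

238

Merge the two smallest weights repeatedly:
merge c(9) and e(12): 21
merge f(14) and b(15): 29
merge a(18) and 21: 39
merge d(26) and 29: 55
merge 39 and 55: 94
Each symbol's bit-cost is frequency × depth; summing gives 238 bits (equivalently 21 + 29 + 39 + 55 + 94).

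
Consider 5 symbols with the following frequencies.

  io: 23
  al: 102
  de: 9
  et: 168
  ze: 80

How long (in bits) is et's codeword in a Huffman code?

1

Build the tree from the bottom:
merge de(9) and io(23): 32
merge 32 and ze(80): 112
merge al(102) and 112: 214
merge et(168) and 214: 382
et sits one level below the root: a 1-bit codeword.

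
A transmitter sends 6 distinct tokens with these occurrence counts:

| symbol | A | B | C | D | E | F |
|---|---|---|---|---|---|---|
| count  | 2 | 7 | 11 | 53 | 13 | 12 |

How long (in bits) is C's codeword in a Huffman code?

3

Build the tree from the bottom:
combine A(2), B(7) → 9
combine 9, C(11) → 20
combine F(12), E(13) → 25
combine 20, 25 → 45
combine 45, D(53) → 98
C sits 3 levels below the root, so its codeword is 3 bits.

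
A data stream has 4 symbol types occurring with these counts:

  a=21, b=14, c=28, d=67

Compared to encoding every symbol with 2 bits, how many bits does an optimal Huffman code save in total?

32

Fixed-length: 2 bits × 130 symbols = 260 bits.
Huffman merges:
combine b(14), a(21) → 35
combine c(28), 35 → 63
combine 63, d(67) → 130
Huffman total = 35 + 63 + 130 = 228 bits.
Saving = 260 − 228 = 32 bits.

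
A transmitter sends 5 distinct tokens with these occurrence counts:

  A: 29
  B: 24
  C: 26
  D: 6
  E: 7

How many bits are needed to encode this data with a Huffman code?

197

Build the Huffman tree bottom-up:
merge D(6) and E(7): 13
merge 13 and B(24): 37
merge C(26) and A(29): 55
merge 37 and 55: 92
The encoded length is the sum of every internal node's weight: 13 + 37 + 55 + 92 = 197 bits.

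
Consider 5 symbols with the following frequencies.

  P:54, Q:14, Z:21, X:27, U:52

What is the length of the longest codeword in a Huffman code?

3

Merge the two lowest-weight nodes at each step:
combine Q(14), Z(21) → 35
combine X(27), 35 → 62
combine U(52), P(54) → 106
combine 62, 106 → 168
The first pair merged (Q, Z) ends up deepest, at depth 3.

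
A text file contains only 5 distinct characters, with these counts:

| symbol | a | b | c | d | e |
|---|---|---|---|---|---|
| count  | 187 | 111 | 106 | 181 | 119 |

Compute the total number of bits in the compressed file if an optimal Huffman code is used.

Merge the two smallest weights repeatedly:
combine c(106), b(111) → 217
combine e(119), d(181) → 300
combine a(187), 217 → 404
combine 300, 404 → 704
Total encoded bits = sum of merged weights = 217 + 300 + 404 + 704 = 1625.

1625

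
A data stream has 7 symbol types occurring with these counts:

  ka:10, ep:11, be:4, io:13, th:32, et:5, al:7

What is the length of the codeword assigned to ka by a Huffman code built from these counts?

Build the tree from the bottom:
combine be(4), et(5) → 9
combine al(7), 9 → 16
combine ka(10), ep(11) → 21
combine io(13), 16 → 29
combine 21, 29 → 50
combine th(32), 50 → 82
ka sits 3 levels below the root, so its codeword is 3 bits.

3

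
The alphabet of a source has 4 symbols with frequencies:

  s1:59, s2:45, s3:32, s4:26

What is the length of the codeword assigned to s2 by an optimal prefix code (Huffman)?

Build the tree from the bottom:
combine s4(26), s3(32) → 58
combine s2(45), 58 → 103
combine s1(59), 103 → 162
s2's leaf is at depth 2, giving a 2-bit codeword.

2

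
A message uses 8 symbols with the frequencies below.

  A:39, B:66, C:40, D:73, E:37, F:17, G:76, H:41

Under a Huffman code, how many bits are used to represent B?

Build the tree from the bottom:
F(17) + E(37) → 54
A(39) + C(40) → 79
H(41) + 54 → 95
B(66) + D(73) → 139
G(76) + 79 → 155
95 + 139 → 234
155 + 234 → 389
The subtree containing B is merged 3 times, so code length = 3.

3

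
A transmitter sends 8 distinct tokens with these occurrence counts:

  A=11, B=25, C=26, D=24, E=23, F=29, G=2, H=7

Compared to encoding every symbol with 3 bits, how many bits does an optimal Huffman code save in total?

Fixed-length: 3 bits × 147 symbols = 441 bits.
Huffman merges:
G(2) + H(7) → 9
9 + A(11) → 20
20 + E(23) → 43
D(24) + B(25) → 49
C(26) + F(29) → 55
43 + 49 → 92
55 + 92 → 147
Huffman total = 9 + 20 + 43 + 49 + 55 + 92 + 147 = 415 bits.
Saving = 441 − 415 = 26 bits.

26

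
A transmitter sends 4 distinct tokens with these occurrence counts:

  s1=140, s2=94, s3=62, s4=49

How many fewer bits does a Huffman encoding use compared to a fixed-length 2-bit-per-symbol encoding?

29

Fixed-length: 2 bits × 345 symbols = 690 bits.
Huffman merges:
s4(49) + s3(62) → 111
s2(94) + 111 → 205
s1(140) + 205 → 345
Huffman total = 111 + 205 + 345 = 661 bits.
Saving = 690 − 661 = 29 bits.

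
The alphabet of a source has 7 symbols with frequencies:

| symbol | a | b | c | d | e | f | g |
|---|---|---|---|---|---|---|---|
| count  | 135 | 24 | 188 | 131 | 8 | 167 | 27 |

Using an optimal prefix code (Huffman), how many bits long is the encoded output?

Build the Huffman tree bottom-up:
e(8) + b(24) → 32
g(27) + 32 → 59
59 + d(131) → 190
a(135) + f(167) → 302
c(188) + 190 → 378
302 + 378 → 680
The encoded length is the sum of every internal node's weight: 32 + 59 + 190 + 302 + 378 + 680 = 1641 bits.

1641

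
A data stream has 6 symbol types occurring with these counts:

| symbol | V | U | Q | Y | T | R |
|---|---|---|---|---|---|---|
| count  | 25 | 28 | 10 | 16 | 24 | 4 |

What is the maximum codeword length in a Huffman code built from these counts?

4

Merge the two lowest-weight nodes at each step:
R(4) + Q(10) → 14
14 + Y(16) → 30
T(24) + V(25) → 49
U(28) + 30 → 58
49 + 58 → 107
The rarest symbols sit at the bottom; the longest codeword is 4 bits.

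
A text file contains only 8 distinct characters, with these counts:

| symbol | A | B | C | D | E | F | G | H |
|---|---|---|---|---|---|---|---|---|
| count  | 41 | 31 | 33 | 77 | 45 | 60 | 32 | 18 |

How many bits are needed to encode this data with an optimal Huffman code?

983

Build the Huffman tree bottom-up:
combine H(18), B(31) → 49
combine G(32), C(33) → 65
combine A(41), E(45) → 86
combine 49, F(60) → 109
combine 65, D(77) → 142
combine 86, 109 → 195
combine 142, 195 → 337
Total encoded bits = sum of merged weights = 49 + 65 + 86 + 109 + 142 + 195 + 337 = 983.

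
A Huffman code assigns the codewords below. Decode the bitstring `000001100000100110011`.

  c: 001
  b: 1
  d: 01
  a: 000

Read left to right; each codeword is recognised as soon as it completes (prefix code):
  000→a | 001→c | 1→b | 000→a | 001→c | 001→c | 1→b | 001→c | 1→b
Decoded message: acbaccbcb

acbaccbcb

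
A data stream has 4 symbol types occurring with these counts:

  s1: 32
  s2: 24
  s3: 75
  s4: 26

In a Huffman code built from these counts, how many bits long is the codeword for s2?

Huffman merges, smallest pair first:
s2(24) + s4(26) → 50
s1(32) + 50 → 82
s3(75) + 82 → 157
The subtree containing s2 is merged 3 times, so code length = 3.

3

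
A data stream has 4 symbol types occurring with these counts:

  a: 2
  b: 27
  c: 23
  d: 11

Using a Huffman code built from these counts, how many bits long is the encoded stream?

112

Merge the two smallest weights repeatedly:
combine a(2), d(11) → 13
combine 13, c(23) → 36
combine b(27), 36 → 63
Each symbol's bit-cost is frequency × depth; summing gives 112 bits (equivalently 13 + 36 + 63).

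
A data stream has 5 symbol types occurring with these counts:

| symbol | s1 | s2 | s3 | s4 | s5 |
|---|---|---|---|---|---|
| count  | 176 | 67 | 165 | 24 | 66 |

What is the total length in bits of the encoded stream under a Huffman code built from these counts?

1067

Build the Huffman tree bottom-up:
merge s4(24) and s5(66): 90
merge s2(67) and 90: 157
merge 157 and s3(165): 322
merge s1(176) and 322: 498
Total encoded bits = sum of merged weights = 90 + 157 + 322 + 498 = 1067.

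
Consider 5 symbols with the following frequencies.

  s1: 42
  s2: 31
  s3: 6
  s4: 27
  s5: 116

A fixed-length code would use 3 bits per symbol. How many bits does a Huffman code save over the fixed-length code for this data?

Fixed-length: 3 bits × 222 symbols = 666 bits.
Huffman merges:
s3(6) + s4(27) → 33
s2(31) + 33 → 64
s1(42) + 64 → 106
106 + s5(116) → 222
Huffman total = 33 + 64 + 106 + 222 = 425 bits.
Saving = 666 − 425 = 241 bits.

241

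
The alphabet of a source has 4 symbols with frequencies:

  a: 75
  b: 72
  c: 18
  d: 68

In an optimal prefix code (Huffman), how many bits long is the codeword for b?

2

Repeatedly merge the two smallest:
c(18) + d(68) → 86
b(72) + a(75) → 147
86 + 147 → 233
The subtree containing b is merged 2 times, so code length = 2.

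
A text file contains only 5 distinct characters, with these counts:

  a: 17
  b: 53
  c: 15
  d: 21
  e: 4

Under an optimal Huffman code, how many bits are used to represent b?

1

Huffman merges, smallest pair first:
e(4) + c(15) → 19
a(17) + 19 → 36
d(21) + 36 → 57
b(53) + 57 → 110
b is merged only at the final step, so code length = 1.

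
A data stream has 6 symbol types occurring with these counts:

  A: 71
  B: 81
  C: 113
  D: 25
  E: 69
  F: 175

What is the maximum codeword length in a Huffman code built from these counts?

3

Merge the two lowest-weight nodes at each step:
combine D(25), E(69) → 94
combine A(71), B(81) → 152
combine 94, C(113) → 207
combine 152, F(175) → 327
combine 207, 327 → 534
The first pair merged (D, E) ends up deepest, at depth 3.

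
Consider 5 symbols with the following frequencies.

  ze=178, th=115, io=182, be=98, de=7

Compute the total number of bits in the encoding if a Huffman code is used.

1265

Merge the two smallest weights repeatedly:
de(7) + be(98) → 105
105 + th(115) → 220
ze(178) + io(182) → 360
220 + 360 → 580
The encoded length is the sum of every internal node's weight: 105 + 220 + 360 + 580 = 1265 bits.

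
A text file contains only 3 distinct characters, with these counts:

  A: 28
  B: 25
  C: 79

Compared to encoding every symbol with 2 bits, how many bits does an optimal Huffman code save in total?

79

Fixed-length: 2 bits × 132 symbols = 264 bits.
Huffman merges:
merge B(25) and A(28): 53
merge 53 and C(79): 132
Huffman total = 53 + 132 = 185 bits.
Saving = 264 − 185 = 79 bits.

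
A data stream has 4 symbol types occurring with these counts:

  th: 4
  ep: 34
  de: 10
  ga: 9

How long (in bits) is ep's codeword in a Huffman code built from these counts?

Build the tree from the bottom:
combine th(4), ga(9) → 13
combine de(10), 13 → 23
combine 23, ep(34) → 57
ep sits one level below the root: a 1-bit codeword.

1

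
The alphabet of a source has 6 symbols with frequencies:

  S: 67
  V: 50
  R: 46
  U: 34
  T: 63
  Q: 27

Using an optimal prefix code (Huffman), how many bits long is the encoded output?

Build the Huffman tree bottom-up:
combine Q(27), U(34) → 61
combine R(46), V(50) → 96
combine 61, T(63) → 124
combine S(67), 96 → 163
combine 124, 163 → 287
Total encoded bits = sum of merged weights = 61 + 96 + 124 + 163 + 287 = 731.

731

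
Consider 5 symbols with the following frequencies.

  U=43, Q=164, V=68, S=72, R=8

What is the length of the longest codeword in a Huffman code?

Merge the two lowest-weight nodes at each step:
R(8) + U(43) → 51
51 + V(68) → 119
S(72) + 119 → 191
Q(164) + 191 → 355
The rarest symbols sit at the bottom; the longest codeword is 4 bits.

4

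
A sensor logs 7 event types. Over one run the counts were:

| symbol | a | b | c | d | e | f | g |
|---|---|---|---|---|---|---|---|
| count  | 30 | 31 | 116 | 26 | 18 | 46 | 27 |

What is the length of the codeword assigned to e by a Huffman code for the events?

Huffman merges, smallest pair first:
e(18) + d(26) → 44
g(27) + a(30) → 57
b(31) + 44 → 75
f(46) + 57 → 103
75 + 103 → 178
c(116) + 178 → 294
e sits 4 levels below the root, so its codeword is 4 bits.

4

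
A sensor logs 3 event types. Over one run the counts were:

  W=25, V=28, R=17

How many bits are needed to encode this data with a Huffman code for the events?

Build the Huffman tree bottom-up:
combine R(17), W(25) → 42
combine V(28), 42 → 70
Each symbol's bit-cost is frequency × depth; summing gives 112 bits (equivalently 42 + 70).

112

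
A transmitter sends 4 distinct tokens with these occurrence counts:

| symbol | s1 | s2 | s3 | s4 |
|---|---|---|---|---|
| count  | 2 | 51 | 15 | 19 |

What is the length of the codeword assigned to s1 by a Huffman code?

3

Build the tree from the bottom:
s1(2) + s3(15) → 17
17 + s4(19) → 36
36 + s2(51) → 87
s1's leaf is at depth 3, giving a 3-bit codeword.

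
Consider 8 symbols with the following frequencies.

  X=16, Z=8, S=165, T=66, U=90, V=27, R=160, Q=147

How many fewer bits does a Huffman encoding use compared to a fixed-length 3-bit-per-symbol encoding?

Fixed-length: 3 bits × 679 symbols = 2037 bits.
Huffman merges:
combine Z(8), X(16) → 24
combine 24, V(27) → 51
combine 51, T(66) → 117
combine U(90), 117 → 207
combine Q(147), R(160) → 307
combine S(165), 207 → 372
combine 307, 372 → 679
Huffman total = 24 + 51 + 117 + 207 + 307 + 372 + 679 = 1757 bits.
Saving = 2037 − 1757 = 280 bits.

280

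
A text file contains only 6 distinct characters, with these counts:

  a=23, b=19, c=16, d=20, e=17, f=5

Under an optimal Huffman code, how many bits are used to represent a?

2

Huffman merges, smallest pair first:
merge f(5) and c(16): 21
merge e(17) and b(19): 36
merge d(20) and 21: 41
merge a(23) and 36: 59
merge 41 and 59: 100
The subtree containing a is merged 2 times, so code length = 2.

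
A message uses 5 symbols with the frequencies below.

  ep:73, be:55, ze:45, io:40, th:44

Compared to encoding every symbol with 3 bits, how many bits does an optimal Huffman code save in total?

Fixed-length: 3 bits × 257 symbols = 771 bits.
Huffman merges:
combine io(40), th(44) → 84
combine ze(45), be(55) → 100
combine ep(73), 84 → 157
combine 100, 157 → 257
Huffman total = 84 + 100 + 157 + 257 = 598 bits.
Saving = 771 − 598 = 173 bits.

173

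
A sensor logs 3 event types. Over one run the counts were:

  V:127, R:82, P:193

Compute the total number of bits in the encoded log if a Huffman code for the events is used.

Build the Huffman tree bottom-up:
R(82) + V(127) → 209
P(193) + 209 → 402
The encoded length is the sum of every internal node's weight: 209 + 402 = 611 bits.

611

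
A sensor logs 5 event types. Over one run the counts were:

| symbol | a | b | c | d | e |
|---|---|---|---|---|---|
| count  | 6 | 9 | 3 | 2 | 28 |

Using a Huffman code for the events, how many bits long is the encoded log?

84

Greedily combine the two least-frequent nodes:
merge d(2) and c(3): 5
merge 5 and a(6): 11
merge b(9) and 11: 20
merge 20 and e(28): 48
Total encoded bits = sum of merged weights = 5 + 11 + 20 + 48 = 84.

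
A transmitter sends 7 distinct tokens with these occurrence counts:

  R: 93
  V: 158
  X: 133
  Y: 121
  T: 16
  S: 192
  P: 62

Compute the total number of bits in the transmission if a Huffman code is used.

Merge the two smallest weights repeatedly:
T(16) + P(62) → 78
78 + R(93) → 171
Y(121) + X(133) → 254
V(158) + 171 → 329
S(192) + 254 → 446
329 + 446 → 775
Total encoded bits = sum of merged weights = 78 + 171 + 254 + 329 + 446 + 775 = 2053.

2053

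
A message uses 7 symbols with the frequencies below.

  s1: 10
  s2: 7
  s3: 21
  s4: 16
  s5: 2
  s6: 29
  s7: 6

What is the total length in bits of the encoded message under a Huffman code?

Merge the two smallest weights repeatedly:
combine s5(2), s7(6) → 8
combine s2(7), 8 → 15
combine s1(10), 15 → 25
combine s4(16), s3(21) → 37
combine 25, s6(29) → 54
combine 37, 54 → 91
Total encoded bits = sum of merged weights = 8 + 15 + 25 + 37 + 54 + 91 = 230.

230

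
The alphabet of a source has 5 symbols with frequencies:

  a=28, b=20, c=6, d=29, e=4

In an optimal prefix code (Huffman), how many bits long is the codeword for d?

Huffman merges, smallest pair first:
e(4) + c(6) → 10
10 + b(20) → 30
a(28) + d(29) → 57
30 + 57 → 87
d's leaf is at depth 2, giving a 2-bit codeword.

2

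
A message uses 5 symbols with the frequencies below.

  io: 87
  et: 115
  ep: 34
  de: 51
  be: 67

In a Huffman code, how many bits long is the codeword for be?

Build the tree from the bottom:
merge ep(34) and de(51): 85
merge be(67) and 85: 152
merge io(87) and et(115): 202
merge 152 and 202: 354
The subtree containing be is merged 2 times, so code length = 2.

2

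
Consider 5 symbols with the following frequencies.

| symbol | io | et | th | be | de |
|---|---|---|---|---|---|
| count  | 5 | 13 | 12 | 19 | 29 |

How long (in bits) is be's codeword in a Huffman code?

2

Huffman merges, smallest pair first:
io(5) + th(12) → 17
et(13) + 17 → 30
be(19) + de(29) → 48
30 + 48 → 78
be's leaf is at depth 2, giving a 2-bit codeword.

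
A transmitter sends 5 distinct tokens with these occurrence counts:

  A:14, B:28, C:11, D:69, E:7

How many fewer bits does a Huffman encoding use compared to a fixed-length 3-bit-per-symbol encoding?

148

Fixed-length: 3 bits × 129 symbols = 387 bits.
Huffman merges:
E(7) + C(11) → 18
A(14) + 18 → 32
B(28) + 32 → 60
60 + D(69) → 129
Huffman total = 18 + 32 + 60 + 129 = 239 bits.
Saving = 387 − 239 = 148 bits.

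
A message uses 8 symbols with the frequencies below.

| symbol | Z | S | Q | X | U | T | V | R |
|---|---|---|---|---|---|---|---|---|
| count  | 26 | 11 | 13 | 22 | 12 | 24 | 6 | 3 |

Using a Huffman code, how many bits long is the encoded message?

330

Greedily combine the two least-frequent nodes:
merge R(3) and V(6): 9
merge 9 and S(11): 20
merge U(12) and Q(13): 25
merge 20 and X(22): 42
merge T(24) and 25: 49
merge Z(26) and 42: 68
merge 49 and 68: 117
Each symbol's bit-cost is frequency × depth; summing gives 330 bits (equivalently 9 + 20 + 25 + 42 + 49 + 68 + 117).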